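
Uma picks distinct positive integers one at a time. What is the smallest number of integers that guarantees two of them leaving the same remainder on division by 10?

The 10 residue classes mod 10 are the pigeonholes.
With 10 integers one could put 1 in each residue class and have no class reach 2.
The 11th integer pushes some class to 2, so 10·1 + 1 = 11.

11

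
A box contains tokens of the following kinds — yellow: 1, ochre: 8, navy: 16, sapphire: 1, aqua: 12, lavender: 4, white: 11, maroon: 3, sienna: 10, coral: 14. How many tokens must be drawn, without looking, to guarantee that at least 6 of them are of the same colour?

40

By the pigeonhole principle, the 10 colours are the holes; the tokens drawn are the pigeons.
To avoid 6 of any one colour, the worst case takes at most 5 of each colour, or every token of a colour that has fewer than 5.
That gives 1 + 5 + 5 + 1 + 5 + 4 + 5 + 3 + 5 + 5 = 39 tokens with no colour reaching 6.
The next token forces some colour to 6, so 39 + 1 = 40.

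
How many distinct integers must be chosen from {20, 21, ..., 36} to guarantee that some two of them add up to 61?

12

Group the elements by complementary pair {x, 61−x}: {25,36}, {26,35}, {27,34}, …, giving 6 two-element pairs and 5 integers whose partner 61−x falls outside [20,36].
By the pigeonhole principle, treating each of those 11 groups as a pigeonhole, one can pick one integer per group — 11 integers — with no two summing to 61.
The 12th integer lands in an occupied pair, forcing a sum of 61.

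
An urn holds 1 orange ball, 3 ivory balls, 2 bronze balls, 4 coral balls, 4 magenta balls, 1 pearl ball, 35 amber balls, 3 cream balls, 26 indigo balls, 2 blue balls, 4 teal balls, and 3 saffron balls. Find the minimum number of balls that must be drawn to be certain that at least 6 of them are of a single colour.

38

An adversary could hand out at most 5 balls per colour (10 colours run out sooner): 1 + 3 + 2 + 4 + 4 + 1 + 5 + 3 + 5 + 2 + 4 + 3 = 37 balls and still no colour has 6.
By pigeonhole, one more ball lands in a colour already at 5, so 38 draws are enough and 37 are not.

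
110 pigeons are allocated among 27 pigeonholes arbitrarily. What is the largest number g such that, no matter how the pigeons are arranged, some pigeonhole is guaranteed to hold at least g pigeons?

By the pigeonhole principle, the 27 pigeonholes are the holes and the 110 pigeons are the pigeons.
If every pigeonhole held at most 4 pigeons, the total would be at most 27 × 4 = 108, which is less than 110.
So some pigeonhole holds at least ⌈110/27⌉ = 5 pigeons.

5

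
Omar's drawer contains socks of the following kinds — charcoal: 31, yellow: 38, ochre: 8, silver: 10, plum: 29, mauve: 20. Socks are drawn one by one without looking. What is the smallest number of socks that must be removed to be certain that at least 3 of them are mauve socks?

119

In the worst case for collecting mauve socks, every non-mauve sock comes out first.
There are 31 + 38 + 8 + 10 + 29 = 116 non-mauve socks altogether.
After those, each further sock must be mauve, so 116 + 3 = 119 draws guarantee 3 mauve socks.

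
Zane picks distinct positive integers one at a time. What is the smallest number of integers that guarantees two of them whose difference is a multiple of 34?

Integers whose pairwise differences are multiples of 34 are exactly those sharing a remainder mod 34. By pigeonhole, the 34 residue classes mod 34 are the pigeonholes.
With 34 integers one could put 1 in each residue class and have no class reach 2.
The 35th integer pushes some class to 2, so 34·1 + 1 = 35.

35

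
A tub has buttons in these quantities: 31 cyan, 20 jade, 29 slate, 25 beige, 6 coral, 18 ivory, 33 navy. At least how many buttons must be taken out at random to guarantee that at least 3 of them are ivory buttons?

147

In the worst case for collecting ivory buttons, every non-ivory button comes out first.
There are 31 + 20 + 29 + 25 + 6 + 33 = 144 non-ivory buttons altogether.
After those, each further button must be ivory, so 144 + 3 = 147 draws guarantee 3 ivory buttons.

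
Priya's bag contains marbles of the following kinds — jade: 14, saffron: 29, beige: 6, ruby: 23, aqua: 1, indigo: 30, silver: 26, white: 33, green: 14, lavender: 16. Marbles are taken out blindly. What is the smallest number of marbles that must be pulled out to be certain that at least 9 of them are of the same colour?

Pigeonhole: the 10 colours are the holes; the marbles drawn are the pigeons.
To avoid 9 of any one colour, the worst case takes at most 8 of each colour, or every marble of a colour that has fewer than 8.
That gives 8 + 8 + 6 + 8 + 1 + 8 + 8 + 8 + 8 + 8 = 71 marbles with no colour reaching 9.
The next marble forces some colour to 9, so 71 + 1 = 72.

72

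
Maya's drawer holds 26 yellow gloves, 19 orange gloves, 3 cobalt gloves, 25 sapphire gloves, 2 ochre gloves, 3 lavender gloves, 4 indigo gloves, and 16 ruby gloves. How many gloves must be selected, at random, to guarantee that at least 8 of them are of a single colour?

By the pigeonhole principle, put each drawn glove into a box by colour. The largest draw with every box below 8 takes min(count, 7) from each colour; colours with fewer than 7 contribute all they have.
Σ min(cᵢ, 7) = 7 + 7 + 3 + 7 + 2 + 3 + 4 + 7 = 40.
Draw number 40 + 1 = 41 must push one box to 8.

41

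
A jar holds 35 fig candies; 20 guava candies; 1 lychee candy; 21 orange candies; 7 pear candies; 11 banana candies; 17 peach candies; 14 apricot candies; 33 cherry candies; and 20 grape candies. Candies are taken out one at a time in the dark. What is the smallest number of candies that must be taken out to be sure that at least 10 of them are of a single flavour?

81

An adversary could hand out at most 9 candies per flavour (lychee, pear run out sooner): 9 + 9 + 1 + 9 + 7 + 9 + 9 + 9 + 9 + 9 = 80 candies and still no flavour has 10.
By pigeonhole, one more candy lands in a flavour already at 9, so 81 draws are enough and 80 are not.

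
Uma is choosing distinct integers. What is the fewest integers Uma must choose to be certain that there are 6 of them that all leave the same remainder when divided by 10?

51

By the pigeonhole principle, the 10 residue classes mod 10 are the pigeonholes.
With 50 integers one could put 5 in each residue class and have no class reach 6.
The 51st integer pushes some class to 6, so 10·5 + 1 = 51.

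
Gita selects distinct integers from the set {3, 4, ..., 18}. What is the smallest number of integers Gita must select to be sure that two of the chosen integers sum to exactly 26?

12

Group the elements by complementary pair {x, 26−x}: {8,18}, {9,17}, {10,16}, …, giving 5 two-element pairs, the single value 13 (it cannot pair with itself since the integers are distinct), and 5 integers whose partner 26−x falls outside [3,18].
Treating each of those 11 groups as a pigeonhole, one can pick one integer per group — 11 integers — with no two summing to 26.
The 12th integer lands in an occupied pair, forcing a sum of 26.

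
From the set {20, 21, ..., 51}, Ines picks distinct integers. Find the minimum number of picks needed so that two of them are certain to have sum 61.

Group the elements by complementary pair {x, 61−x}: {20,41}, {21,40}, {22,39}, …, giving 11 two-element pairs and 10 integers whose partner 61−x falls outside [20,51].
By pigeonhole, treating each of those 21 groups as a pigeonhole, one can pick one integer per group — 21 integers — with no two summing to 61.
The 22nd integer lands in an occupied pair, forcing a sum of 61.

22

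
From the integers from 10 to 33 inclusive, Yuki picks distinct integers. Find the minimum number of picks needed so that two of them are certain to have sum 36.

A set avoiding the sum 36 can contain at most one of each pair {x, 36−x}, plus the 8 elements whose complement lies outside the range or equal to its own complement.
The integers 18, …, 33 (16 of them) are such a set: any two sum to at least 18+19 = 37 > 36.
Pigeonhole: any 17th integer completes one of the 8 pairs, so 17 choices force a sum of 36.

17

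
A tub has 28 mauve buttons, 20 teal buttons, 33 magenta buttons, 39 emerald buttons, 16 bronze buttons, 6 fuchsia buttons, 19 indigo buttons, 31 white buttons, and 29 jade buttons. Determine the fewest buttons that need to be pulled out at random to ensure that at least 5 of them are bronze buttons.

In the worst case for collecting bronze buttons, every non-bronze button comes out first.
There are 28 + 20 + 33 + 39 + 6 + 19 + 31 + 29 = 205 non-bronze buttons altogether.
After those, each further button must be bronze, so 205 + 5 = 210 draws guarantee 5 bronze buttons.

210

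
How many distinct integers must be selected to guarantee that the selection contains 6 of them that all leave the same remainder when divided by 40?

The 40 residue classes mod 40 are the pigeonholes.
With 200 integers one could put 5 in each residue class and have no class reach 6.
The 201st integer pushes some class to 6, so 40·5 + 1 = 201.

201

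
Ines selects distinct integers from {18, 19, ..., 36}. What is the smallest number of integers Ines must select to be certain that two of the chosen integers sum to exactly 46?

Two chosen integers sum to 46 exactly when both halves of some pair {x, 46−x} with 18 ≤ x ≤ 46−x ≤ 28 are chosen — 5 such pairs.
The remaining 9 elements (those with no distinct partner in range) can never complete a 46-sum, so the worst case takes all of them and one from each pair: 9 + 5 = 14.
The 15th integer has to be the second member of some pair, so 14 + 1 = 15.

15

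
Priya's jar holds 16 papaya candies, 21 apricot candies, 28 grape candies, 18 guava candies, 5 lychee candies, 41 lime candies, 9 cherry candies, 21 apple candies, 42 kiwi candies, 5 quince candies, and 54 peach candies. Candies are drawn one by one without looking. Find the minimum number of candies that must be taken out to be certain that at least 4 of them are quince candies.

In the worst case for collecting quince candies, every non-quince candy comes out first.
There are 16 + 21 + 28 + 18 + 5 + 41 + 9 + 21 + 42 + 54 = 255 non-quince candies altogether.
After those, each further candy must be quince, so 255 + 4 = 259 draws guarantee 4 quince candies.

259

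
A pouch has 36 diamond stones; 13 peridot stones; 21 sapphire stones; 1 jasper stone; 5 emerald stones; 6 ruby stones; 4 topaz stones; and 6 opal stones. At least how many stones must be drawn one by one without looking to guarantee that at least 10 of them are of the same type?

50

Pigeonhole: the 8 types are the holes; the stones drawn are the pigeons.
To avoid 10 of any one type, the worst case takes at most 9 of each type, or every stone of a type that has fewer than 9.
That gives 9 + 9 + 9 + 1 + 5 + 6 + 4 + 6 = 49 stones with no type reaching 10.
The next stone forces some type to 10, so 49 + 1 = 50.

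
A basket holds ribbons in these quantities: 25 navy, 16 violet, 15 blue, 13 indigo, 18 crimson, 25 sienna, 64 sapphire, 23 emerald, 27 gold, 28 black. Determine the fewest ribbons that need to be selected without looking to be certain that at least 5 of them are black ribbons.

In the worst case for collecting black ribbons, every non-black ribbon comes out first.
There are 25 + 16 + 15 + 13 + 18 + 25 + 64 + 23 + 27 = 226 non-black ribbons altogether.
After those, each further ribbon must be black, so 226 + 5 = 231 draws guarantee 5 black ribbons.

231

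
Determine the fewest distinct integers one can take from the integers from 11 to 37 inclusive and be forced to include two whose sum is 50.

A set avoiding the sum 50 can contain at most one of each pair {x, 50−x}, plus the 3 elements whose complement lies outside the range or equal to its own complement.
The integers 11, …, 25 (15 of them) are such a set: any two sum to at least 11+12 = 23 and at most 24+25 = 49 < 50.
Pigeonhole: any 16th integer completes one of the 12 pairs, so 16 choices force a sum of 50.

16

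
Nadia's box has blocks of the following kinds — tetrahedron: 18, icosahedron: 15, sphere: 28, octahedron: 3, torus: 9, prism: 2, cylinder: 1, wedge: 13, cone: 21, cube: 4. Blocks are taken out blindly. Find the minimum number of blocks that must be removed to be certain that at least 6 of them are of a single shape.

An adversary could hand out at most 5 blocks per shape (4 shapes run out sooner): 5 + 5 + 5 + 3 + 5 + 2 + 1 + 5 + 5 + 4 = 40 blocks and still no shape has 6.
By pigeonhole, one more block lands in a shape already at 5, so 41 draws are enough and 40 are not.

41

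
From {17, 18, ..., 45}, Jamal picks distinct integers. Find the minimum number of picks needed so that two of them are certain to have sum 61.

16

A set avoiding the sum 61 can contain at most one of each pair {x, 61−x}, plus the 1 element whose complement lies outside the range.
The integers 31, …, 45 (15 of them) are such a set: any two sum to at least 31+32 = 63 > 61.
Any 16th integer completes one of the 14 pairs, so 16 choices force a sum of 61.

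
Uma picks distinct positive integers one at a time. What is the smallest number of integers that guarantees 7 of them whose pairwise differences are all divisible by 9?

Integers whose pairwise differences are multiples of 9 are exactly those sharing a remainder mod 9. By the pigeonhole principle, the 9 residue classes mod 9 are the pigeonholes.
With 54 integers one could put 6 in each residue class and have no class reach 7.
The 55th integer pushes some class to 7, so 9·6 + 1 = 55.

55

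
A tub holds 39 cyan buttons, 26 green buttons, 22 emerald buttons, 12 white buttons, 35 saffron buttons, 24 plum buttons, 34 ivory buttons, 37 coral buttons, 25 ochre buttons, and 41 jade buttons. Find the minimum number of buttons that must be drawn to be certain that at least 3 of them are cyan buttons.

In the worst case for collecting cyan buttons, every non-cyan button comes out first.
There are 26 + 22 + 12 + 35 + 24 + 34 + 37 + 25 + 41 = 256 non-cyan buttons altogether.
After those, each further button must be cyan, so 256 + 3 = 259 draws guarantee 3 cyan buttons.

259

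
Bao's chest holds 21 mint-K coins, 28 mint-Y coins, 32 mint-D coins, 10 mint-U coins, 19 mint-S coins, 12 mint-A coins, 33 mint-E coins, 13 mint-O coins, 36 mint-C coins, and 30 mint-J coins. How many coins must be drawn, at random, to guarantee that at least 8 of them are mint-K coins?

In the worst case for collecting mint-K coins, every non-mint-K coin comes out first.
There are 28 + 32 + 10 + 19 + 12 + 33 + 13 + 36 + 30 = 213 non-mint-K coins altogether.
After those, each further coin must be mint-K, so 213 + 8 = 221 draws guarantee 8 mint-K coins.

221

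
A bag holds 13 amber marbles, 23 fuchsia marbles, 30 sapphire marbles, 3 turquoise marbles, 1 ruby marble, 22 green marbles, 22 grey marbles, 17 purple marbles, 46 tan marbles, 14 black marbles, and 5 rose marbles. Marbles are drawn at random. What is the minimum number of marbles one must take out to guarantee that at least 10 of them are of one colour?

An adversary could hand out at most 9 marbles per colour (turquoise, ruby, rose run out sooner): 9 + 9 + 9 + 3 + 1 + 9 + 9 + 9 + 9 + 9 + 5 = 81 marbles and still no colour has 10.
One more marble lands in a colour already at 9, so 82 draws are enough and 81 are not.

82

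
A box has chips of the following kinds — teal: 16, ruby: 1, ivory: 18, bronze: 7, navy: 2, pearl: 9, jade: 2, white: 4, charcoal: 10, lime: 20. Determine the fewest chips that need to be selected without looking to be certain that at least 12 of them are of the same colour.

By pigeonhole, put each drawn chip into a box by colour. The largest draw with every box below 12 takes min(count, 11) from each colour; colours with fewer than 11 contribute all they have.
Σ min(cᵢ, 11) = 11 + 1 + 11 + 7 + 2 + 9 + 2 + 4 + 10 + 11 = 68.
Draw number 68 + 1 = 69 must push one box to 12.

69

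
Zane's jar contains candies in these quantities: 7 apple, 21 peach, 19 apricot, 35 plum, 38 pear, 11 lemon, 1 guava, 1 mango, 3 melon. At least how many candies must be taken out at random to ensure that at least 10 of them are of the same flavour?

58

An adversary could hand out at most 9 candies per flavour (4 flavours run out sooner): 7 + 9 + 9 + 9 + 9 + 9 + 1 + 1 + 3 = 57 candies and still no flavour has 10.
By pigeonhole, one more candy lands in a flavour already at 9, so 58 draws are enough and 57 are not.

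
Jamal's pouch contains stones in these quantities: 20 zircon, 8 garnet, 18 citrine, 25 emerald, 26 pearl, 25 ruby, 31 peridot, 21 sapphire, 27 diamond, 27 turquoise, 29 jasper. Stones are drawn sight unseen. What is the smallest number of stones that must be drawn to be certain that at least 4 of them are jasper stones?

232

In the worst case for collecting jasper stones, every non-jasper stone comes out first.
There are 20 + 8 + 18 + 25 + 26 + 25 + 31 + 21 + 27 + 27 = 228 non-jasper stones altogether.
After those, each further stone must be jasper, so 228 + 4 = 232 draws guarantee 4 jasper stones.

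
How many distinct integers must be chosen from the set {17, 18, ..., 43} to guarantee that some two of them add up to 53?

18

A set avoiding the sum 53 can contain at most one of each pair {x, 53−x}, plus the 7 elements whose complement lies outside the range.
The integers 27, …, 43 (17 of them) are such a set: any two sum to at least 27+28 = 55 > 53.
By pigeonhole, any 18th integer completes one of the 10 pairs, so 18 choices force a sum of 53.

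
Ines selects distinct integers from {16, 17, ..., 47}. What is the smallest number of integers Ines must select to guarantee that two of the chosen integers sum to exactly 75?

23

Two chosen integers sum to 75 exactly when both halves of some pair {x, 75−x} with 28 ≤ x ≤ 75−x ≤ 47 are chosen — 10 such pairs.
The remaining 12 elements (those with no distinct partner in range) can never complete a 75-sum, so the worst case takes all of them and one from each pair: 12 + 10 = 22.
By the pigeonhole principle, the 23rd integer has to be the second member of some pair, so 22 + 1 = 23.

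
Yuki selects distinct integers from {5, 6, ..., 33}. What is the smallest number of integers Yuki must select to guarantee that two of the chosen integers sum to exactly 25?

22

A set avoiding the sum 25 can contain at most one of each pair {x, 25−x}, plus the 13 elements whose complement lies outside the range.
The integers 13, …, 33 (21 of them) are such a set: any two sum to at least 13+14 = 27 > 25.
By pigeonhole, any 22nd integer completes one of the 8 pairs, so 22 choices force a sum of 25.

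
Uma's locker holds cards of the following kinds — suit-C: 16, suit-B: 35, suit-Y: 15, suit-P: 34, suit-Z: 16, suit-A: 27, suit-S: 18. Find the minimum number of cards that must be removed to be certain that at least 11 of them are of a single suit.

Put each drawn card into a box by suit. The largest draw with every box below 11 takes min(count, 10) from each suit.
Σ min(cᵢ, 10) = 10 + 10 + 10 + 10 + 10 + 10 + 10 = 70.
Draw number 70 + 1 = 71 must push one box to 11.

71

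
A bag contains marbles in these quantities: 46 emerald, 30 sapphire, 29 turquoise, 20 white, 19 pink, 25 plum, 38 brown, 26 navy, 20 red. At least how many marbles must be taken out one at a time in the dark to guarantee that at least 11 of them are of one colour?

An adversary could hand out at most 10 marbles per colour: 10 + 10 + 10 + 10 + 10 + 10 + 10 + 10 + 10 = 90 marbles and still no colour has 11.
By the pigeonhole principle, one more marble lands in a colour already at 10, so 91 draws are enough and 90 are not.

91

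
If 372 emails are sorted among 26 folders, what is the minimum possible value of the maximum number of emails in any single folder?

The 26 folders are the holes and the 372 emails are the pigeons.
If every folder held at most 14 emails, the total would be at most 26 × 14 = 364, which is less than 372.
So some folder holds at least ⌈372/26⌉ = 15 emails.

15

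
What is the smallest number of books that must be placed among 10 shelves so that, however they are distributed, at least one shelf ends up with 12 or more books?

111

With 110 books one could put exactly 11 in each of the 10 shelves, and no shelf would reach 12.
Pigeonhole: one more book must land in a shelf that already has 11, giving it 12.
So 10 × 11 + 1 = 111 books are required.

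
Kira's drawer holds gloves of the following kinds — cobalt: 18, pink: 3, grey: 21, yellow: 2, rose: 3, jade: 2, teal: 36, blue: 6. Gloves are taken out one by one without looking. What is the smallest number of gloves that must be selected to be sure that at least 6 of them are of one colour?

The 8 colours are the holes; the gloves drawn are the pigeons.
To avoid 6 of any one colour, the worst case takes at most 5 of each colour, or every glove of a colour that has fewer than 5.
That gives 5 + 3 + 5 + 2 + 3 + 2 + 5 + 5 = 30 gloves with no colour reaching 6.
The next glove forces some colour to 6, so 30 + 1 = 31.

31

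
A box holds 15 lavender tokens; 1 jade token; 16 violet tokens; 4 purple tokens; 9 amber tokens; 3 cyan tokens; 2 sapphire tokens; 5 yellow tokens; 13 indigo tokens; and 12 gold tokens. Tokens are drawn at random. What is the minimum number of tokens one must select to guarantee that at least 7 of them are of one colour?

46

An adversary could hand out at most 6 tokens per colour (5 colours run out sooner): 6 + 1 + 6 + 4 + 6 + 3 + 2 + 5 + 6 + 6 = 45 tokens and still no colour has 7.
One more token lands in a colour already at 6, so 46 draws are enough and 45 are not.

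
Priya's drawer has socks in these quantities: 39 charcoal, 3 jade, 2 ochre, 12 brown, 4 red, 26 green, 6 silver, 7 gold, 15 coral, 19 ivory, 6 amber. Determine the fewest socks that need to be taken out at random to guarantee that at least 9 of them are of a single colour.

69

By the pigeonhole principle, put each drawn sock into a box by colour. The largest draw with every box below 9 takes min(count, 8) from each colour; colours with fewer than 8 contribute all they have.
Σ min(cᵢ, 8) = 8 + 3 + 2 + 8 + 4 + 8 + 6 + 7 + 8 + 8 + 6 = 68.
Draw number 68 + 1 = 69 must push one box to 9.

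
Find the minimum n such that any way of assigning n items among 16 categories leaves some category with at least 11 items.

With 160 items one could put exactly 10 in each of the 16 categories, and no category would reach 11.
Pigeonhole: one more item must land in a category that already has 10, giving it 11.
So 16 × 10 + 1 = 161 items are required.

161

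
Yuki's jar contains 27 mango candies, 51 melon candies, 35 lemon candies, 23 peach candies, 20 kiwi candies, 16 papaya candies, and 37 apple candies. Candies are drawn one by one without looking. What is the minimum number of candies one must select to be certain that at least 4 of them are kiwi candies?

In the worst case for collecting kiwi candies, every non-kiwi candy comes out first.
There are 27 + 51 + 35 + 23 + 16 + 37 = 189 non-kiwi candies altogether.
After those, each further candy must be kiwi, so 189 + 4 = 193 draws guarantee 4 kiwi candies.

193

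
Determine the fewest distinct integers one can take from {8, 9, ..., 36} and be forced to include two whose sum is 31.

22

A set avoiding the sum 31 can contain at most one of each pair {x, 31−x}, plus the 13 elements whose complement lies outside the range.
The integers 16, …, 36 (21 of them) are such a set: any two sum to at least 16+17 = 33 > 31.
By pigeonhole, any 22nd integer completes one of the 8 pairs, so 22 choices force a sum of 31.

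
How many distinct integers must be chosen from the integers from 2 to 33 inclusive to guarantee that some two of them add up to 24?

Group the elements by complementary pair {x, 24−x}: {2,22}, {3,21}, {4,20}, …, giving 10 two-element pairs; the single value 12 (it cannot pair with itself since the integers are distinct); and 11 integers whose partner 24−x falls outside [2,33].
Pigeonhole: treating each of those 22 groups as a pigeonhole, one can pick one integer per group — 22 integers — with no two summing to 24.
The 23rd integer lands in an occupied pair, forcing a sum of 24.

23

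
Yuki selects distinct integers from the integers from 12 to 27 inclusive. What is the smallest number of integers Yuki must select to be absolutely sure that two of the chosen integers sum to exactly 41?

10

Group the elements by complementary pair {x, 41−x}: {14,27}, {15,26}, {16,25}, …, giving 7 two-element pairs and 2 integers whose partner 41−x falls outside [12,27].
Treating each of those 9 groups as a pigeonhole, one can pick one integer per group — 9 integers — with no two summing to 41.
The 10th integer lands in an occupied pair, forcing a sum of 41.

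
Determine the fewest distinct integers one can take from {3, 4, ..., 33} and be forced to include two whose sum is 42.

20

Group the elements by complementary pair {x, 42−x}: {9,33}, {10,32}, {11,31}, …, giving 12 two-element pairs, the single value 21 (it cannot pair with itself since the integers are distinct), and 6 integers whose partner 42−x falls outside [3,33].
Treating each of those 19 groups as a pigeonhole, one can pick one integer per group — 19 integers — with no two summing to 42.
The 20th integer lands in an occupied pair, forcing a sum of 42.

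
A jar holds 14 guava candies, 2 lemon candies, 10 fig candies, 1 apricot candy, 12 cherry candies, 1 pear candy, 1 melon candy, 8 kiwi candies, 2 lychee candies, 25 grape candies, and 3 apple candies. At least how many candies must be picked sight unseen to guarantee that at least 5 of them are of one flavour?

An adversary could hand out at most 4 candies per flavour (6 flavours run out sooner): 4 + 2 + 4 + 1 + 4 + 1 + 1 + 4 + 2 + 4 + 3 = 30 candies and still no flavour has 5.
Pigeonhole: one more candy lands in a flavour already at 4, so 31 draws are enough and 30 are not.

31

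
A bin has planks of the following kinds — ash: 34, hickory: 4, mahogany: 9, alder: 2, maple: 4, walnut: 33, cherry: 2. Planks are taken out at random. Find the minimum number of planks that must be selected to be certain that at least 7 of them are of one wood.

31

An adversary could hand out at most 6 planks per wood (4 woods run out sooner): 6 + 4 + 6 + 2 + 4 + 6 + 2 = 30 planks and still no wood has 7.
One more plank lands in a wood already at 6, so 31 draws are enough and 30 are not.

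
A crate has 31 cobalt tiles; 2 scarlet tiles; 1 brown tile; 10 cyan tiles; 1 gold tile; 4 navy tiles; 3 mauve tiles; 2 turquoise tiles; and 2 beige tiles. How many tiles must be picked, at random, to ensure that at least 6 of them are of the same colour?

An adversary could hand out at most 5 tiles per colour (7 colours run out sooner): 5 + 2 + 1 + 5 + 1 + 4 + 3 + 2 + 2 = 25 tiles and still no colour has 6.
One more tile lands in a colour already at 5, so 26 draws are enough and 25 are not.

26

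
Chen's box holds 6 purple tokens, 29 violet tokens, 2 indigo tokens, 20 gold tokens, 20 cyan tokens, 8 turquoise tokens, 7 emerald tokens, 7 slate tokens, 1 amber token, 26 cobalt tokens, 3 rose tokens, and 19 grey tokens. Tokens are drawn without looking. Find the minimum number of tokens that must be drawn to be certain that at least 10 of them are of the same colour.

80

An adversary could hand out at most 9 tokens per colour (7 colours run out sooner): 6 + 9 + 2 + 9 + 9 + 8 + 7 + 7 + 1 + 9 + 3 + 9 = 79 tokens and still no colour has 10.
One more token lands in a colour already at 9, so 80 draws are enough and 79 are not.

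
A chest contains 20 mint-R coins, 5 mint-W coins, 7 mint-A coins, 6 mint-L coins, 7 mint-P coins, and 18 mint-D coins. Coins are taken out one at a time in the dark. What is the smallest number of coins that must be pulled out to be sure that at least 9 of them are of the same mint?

By the pigeonhole principle, put each drawn coin into a box by mint. The largest draw with every box below 9 takes min(count, 8) from each mint; mints with fewer than 8 contribute all they have.
Σ min(cᵢ, 8) = 8 + 5 + 7 + 6 + 7 + 8 = 41.
Draw number 41 + 1 = 42 must push one box to 9.

42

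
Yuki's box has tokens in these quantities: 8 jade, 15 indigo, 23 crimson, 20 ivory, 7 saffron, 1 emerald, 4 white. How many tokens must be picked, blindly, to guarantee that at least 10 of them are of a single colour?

The 7 colours are the holes; the tokens drawn are the pigeons.
To avoid 10 of any one colour, the worst case takes at most 9 of each colour, or every token of a colour that has fewer than 9.
That gives 8 + 9 + 9 + 9 + 7 + 1 + 4 = 47 tokens with no colour reaching 10.
The next token forces some colour to 10, so 47 + 1 = 48.

48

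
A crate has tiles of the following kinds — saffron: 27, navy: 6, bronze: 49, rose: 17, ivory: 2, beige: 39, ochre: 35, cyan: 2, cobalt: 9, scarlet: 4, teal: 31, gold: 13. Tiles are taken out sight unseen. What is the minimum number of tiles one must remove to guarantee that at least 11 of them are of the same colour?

An adversary could hand out at most 10 tiles per colour (5 colours run out sooner): 10 + 6 + 10 + 10 + 2 + 10 + 10 + 2 + 9 + 4 + 10 + 10 = 93 tiles and still no colour has 11.
Pigeonhole: one more tile lands in a colour already at 10, so 94 draws are enough and 93 are not.

94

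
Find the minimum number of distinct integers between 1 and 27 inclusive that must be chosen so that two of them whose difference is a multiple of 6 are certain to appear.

7

Integers whose pairwise differences are multiples of 6 are exactly those sharing a remainder mod 6. The 6 residue classes mod 6 are the pigeonholes.
With 6 integers one could put 1 in each residue class and have no class reach 2.
The 7th integer pushes some class to 2, so 6·1 + 1 = 7.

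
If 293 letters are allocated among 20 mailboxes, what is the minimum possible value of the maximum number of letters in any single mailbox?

15

The 20 mailboxes are the holes and the 293 letters are the pigeons.
If every mailbox held at most 14 letters, the total would be at most 20 × 14 = 280, which is less than 293.
So some mailbox holds at least ⌈293/20⌉ = 15 letters.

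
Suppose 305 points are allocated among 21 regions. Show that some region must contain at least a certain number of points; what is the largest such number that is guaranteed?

15

The 21 regions are the holes and the 305 points are the pigeons.
If every region held at most 14 points, the total would be at most 21 × 14 = 294, which is less than 305.
So some region holds at least ⌈305/21⌉ = 15 points.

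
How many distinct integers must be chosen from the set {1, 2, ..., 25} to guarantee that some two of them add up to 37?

A set avoiding the sum 37 can contain at most one of each pair {x, 37−x}, plus the 11 elements whose complement lies outside the range.
The integers 1, …, 18 (18 of them) are such a set: any two sum to at least 1+2 = 3 and at most 17+18 = 35 < 37.
By the pigeonhole principle, any 19th integer completes one of the 7 pairs, so 19 choices force a sum of 37.

19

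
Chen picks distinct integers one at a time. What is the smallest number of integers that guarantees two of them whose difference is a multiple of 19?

Integers whose pairwise differences are multiples of 19 are exactly those sharing a remainder mod 19. By pigeonhole, the 19 residue classes mod 19 are the pigeonholes.
With 19 integers one could put 1 in each residue class and have no class reach 2.
The 20th integer pushes some class to 2, so 19·1 + 1 = 20.

20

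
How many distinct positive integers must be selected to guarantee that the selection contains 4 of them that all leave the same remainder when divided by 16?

49

The 16 residue classes mod 16 are the pigeonholes.
With 48 integers one could put 3 in each residue class and have no class reach 4.
The 49th integer pushes some class to 4, so 16·3 + 1 = 49.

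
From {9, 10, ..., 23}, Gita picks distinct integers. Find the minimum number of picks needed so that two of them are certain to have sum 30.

10

Group the elements by complementary pair {x, 30−x}: {9,21}, {10,20}, {11,19}, …, giving 6 two-element pairs; the single value 15 (it cannot pair with itself since the integers are distinct); and 2 integers whose partner 30−x falls outside [9,23].
Treating each of those 9 groups as a pigeonhole, one can pick one integer per group — 9 integers — with no two summing to 30.
The 10th integer lands in an occupied pair, forcing a sum of 30.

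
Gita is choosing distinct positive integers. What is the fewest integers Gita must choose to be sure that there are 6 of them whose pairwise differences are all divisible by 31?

156

Integers whose pairwise differences are multiples of 31 are exactly those sharing a remainder mod 31. The 31 residue classes mod 31 are the pigeonholes.
With 155 integers one could put 5 in each residue class and have no class reach 6.
The 156th integer pushes some class to 6, so 31·5 + 1 = 156.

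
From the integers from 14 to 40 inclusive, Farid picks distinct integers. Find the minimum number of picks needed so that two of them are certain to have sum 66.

21

A set avoiding the sum 66 can contain at most one of each pair {x, 66−x}, plus the 13 elements whose complement lies outside the range or equal to its own complement.
The integers 14, …, 33 (20 of them) are such a set: any two sum to at least 14+15 = 29 and at most 32+33 = 65 < 66.
By pigeonhole, any 21st integer completes one of the 7 pairs, so 21 choices force a sum of 66.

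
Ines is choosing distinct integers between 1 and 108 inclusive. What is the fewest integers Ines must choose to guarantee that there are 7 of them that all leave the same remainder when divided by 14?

Pigeonhole: the 14 residue classes mod 14 are the pigeonholes.
With 84 integers one could put 6 in each residue class and have no class reach 7.
The 85th integer pushes some class to 7, so 14·6 + 1 = 85.

85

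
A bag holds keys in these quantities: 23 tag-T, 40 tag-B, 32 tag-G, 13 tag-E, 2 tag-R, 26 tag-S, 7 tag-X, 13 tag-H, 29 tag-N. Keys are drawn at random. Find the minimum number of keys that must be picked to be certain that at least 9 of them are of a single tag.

An adversary could hand out at most 8 keys per tag (tag-R, tag-X run out sooner): 8 + 8 + 8 + 8 + 2 + 8 + 7 + 8 + 8 = 65 keys and still no tag has 9.
One more key lands in a tag already at 8, so 66 draws are enough and 65 are not.

66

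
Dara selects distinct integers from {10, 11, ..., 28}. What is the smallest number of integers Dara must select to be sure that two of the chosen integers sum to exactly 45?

Group the elements by complementary pair {x, 45−x}: {17,28}, {18,27}, {19,26}, …, giving 6 two-element pairs and 7 integers whose partner 45−x falls outside [10,28].
Treating each of those 13 groups as a pigeonhole, one can pick one integer per group — 13 integers — with no two summing to 45.
The 14th integer lands in an occupied pair, forcing a sum of 45.

14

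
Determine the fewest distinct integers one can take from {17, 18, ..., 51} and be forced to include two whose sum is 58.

A set avoiding the sum 58 can contain at most one of each pair {x, 58−x}, plus the 11 elements whose complement lies outside the range or equal to its own complement.
The integers 29, …, 51 (23 of them) are such a set: any two sum to at least 29+30 = 59 > 58.
Any 24th integer completes one of the 12 pairs, so 24 choices force a sum of 58.

24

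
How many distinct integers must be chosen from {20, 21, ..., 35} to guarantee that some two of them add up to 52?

11

Two chosen integers sum to 52 exactly when both halves of some pair {x, 52−x} with 20 ≤ x ≤ 52−x ≤ 32 are chosen — 6 such pairs.
The remaining 4 elements (those with no distinct partner in range) can never complete a 52-sum, so the worst case takes all of them and one from each pair: 4 + 6 = 10.
By the pigeonhole principle, the 11th integer has to be the second member of some pair, so 10 + 1 = 11.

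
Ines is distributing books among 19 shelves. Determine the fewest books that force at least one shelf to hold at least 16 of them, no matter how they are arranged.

With 285 books one could put exactly 15 in each of the 19 shelves, and no shelf would reach 16.
One more book must land in a shelf that already has 15, giving it 16.
So 19 × 15 + 1 = 286 books are required.

286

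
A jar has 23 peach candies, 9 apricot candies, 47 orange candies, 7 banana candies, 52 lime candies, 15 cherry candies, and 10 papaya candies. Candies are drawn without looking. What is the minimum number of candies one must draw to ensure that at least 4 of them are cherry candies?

In the worst case for collecting cherry candies, every non-cherry candy comes out first.
There are 23 + 9 + 47 + 7 + 52 + 10 = 148 non-cherry candies altogether.
After those, each further candy must be cherry, so 148 + 4 = 152 draws guarantee 4 cherry candies.

152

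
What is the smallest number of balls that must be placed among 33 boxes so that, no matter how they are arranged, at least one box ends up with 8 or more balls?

With 231 balls one could put exactly 7 in each of the 33 boxes, and no box would reach 8.
By the pigeonhole principle, one more ball must land in a box that already has 7, giving it 8.
So 33 × 7 + 1 = 232 balls are required.

232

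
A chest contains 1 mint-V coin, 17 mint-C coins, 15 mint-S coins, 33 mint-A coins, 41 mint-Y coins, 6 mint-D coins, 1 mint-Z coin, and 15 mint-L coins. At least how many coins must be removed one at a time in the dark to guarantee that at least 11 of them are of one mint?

59

Put each drawn coin into a box by mint. The largest draw with every box below 11 takes min(count, 10) from each mint; mints with fewer than 10 contribute all they have.
Σ min(cᵢ, 10) = 1 + 10 + 10 + 10 + 10 + 6 + 1 + 10 = 58.
Draw number 58 + 1 = 59 must push one box to 11.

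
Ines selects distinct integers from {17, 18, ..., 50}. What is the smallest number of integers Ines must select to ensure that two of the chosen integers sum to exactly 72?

21

Group the elements by complementary pair {x, 72−x}: {22,50}, {23,49}, {24,48}, …, giving 14 two-element pairs, the single value 36 (it cannot pair with itself since the integers are distinct), and 5 integers whose partner 72−x falls outside [17,50].
By the pigeonhole principle, treating each of those 20 groups as a pigeonhole, one can pick one integer per group — 20 integers — with no two summing to 72.
The 21st integer lands in an occupied pair, forcing a sum of 72.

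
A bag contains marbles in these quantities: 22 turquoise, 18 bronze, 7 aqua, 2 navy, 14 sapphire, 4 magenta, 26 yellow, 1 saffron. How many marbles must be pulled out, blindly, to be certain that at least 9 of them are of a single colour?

47

The 8 colours are the holes; the marbles drawn are the pigeons.
To avoid 9 of any one colour, the worst case takes at most 8 of each colour, or every marble of a colour that has fewer than 8.
That gives 8 + 8 + 7 + 2 + 8 + 4 + 8 + 1 = 46 marbles with no colour reaching 9.
The next marble forces some colour to 9, so 46 + 1 = 47.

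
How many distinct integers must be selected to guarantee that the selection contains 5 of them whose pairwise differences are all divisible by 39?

157

Integers whose pairwise differences are multiples of 39 are exactly those sharing a remainder mod 39. Pigeonhole: the 39 residue classes mod 39 are the pigeonholes.
With 156 integers one could put 4 in each residue class and have no class reach 5.
The 157th integer pushes some class to 5, so 39·4 + 1 = 157.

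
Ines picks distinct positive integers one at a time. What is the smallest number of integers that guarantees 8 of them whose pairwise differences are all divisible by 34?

Integers whose pairwise differences are multiples of 34 are exactly those sharing a remainder mod 34. Pigeonhole: the 34 residue classes mod 34 are the pigeonholes.
With 238 integers one could put 7 in each residue class and have no class reach 8.
The 239th integer pushes some class to 8, so 34·7 + 1 = 239.

239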